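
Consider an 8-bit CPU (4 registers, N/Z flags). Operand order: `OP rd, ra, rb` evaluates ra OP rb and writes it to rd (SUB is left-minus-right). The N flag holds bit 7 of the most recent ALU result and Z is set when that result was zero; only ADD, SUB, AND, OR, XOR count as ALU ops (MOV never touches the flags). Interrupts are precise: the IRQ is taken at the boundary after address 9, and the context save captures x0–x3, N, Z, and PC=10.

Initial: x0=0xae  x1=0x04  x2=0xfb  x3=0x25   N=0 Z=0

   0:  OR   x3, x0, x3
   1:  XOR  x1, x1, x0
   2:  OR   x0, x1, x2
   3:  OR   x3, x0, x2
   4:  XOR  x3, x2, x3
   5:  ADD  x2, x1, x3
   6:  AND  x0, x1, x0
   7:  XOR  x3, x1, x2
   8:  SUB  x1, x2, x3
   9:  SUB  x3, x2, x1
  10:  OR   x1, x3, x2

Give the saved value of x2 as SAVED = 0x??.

after  0: x0=0xae x1=0x04 x2=0xfb x3=0xaf  N=1 Z=0
after  1: x0=0xae x1=0xaa x2=0xfb x3=0xaf  N=1 Z=0
after  2: x0=0xfb x1=0xaa x2=0xfb x3=0xaf  N=1 Z=0
after  3: x0=0xfb x1=0xaa x2=0xfb x3=0xfb  N=1 Z=0
after  4: x0=0xfb x1=0xaa x2=0xfb x3=0x00  N=0 Z=1
after  5: x0=0xfb x1=0xaa x2=0xaa x3=0x00  N=1 Z=0
after  6: x0=0xaa x1=0xaa x2=0xaa x3=0x00  N=1 Z=0
after  7: x0=0xaa x1=0xaa x2=0xaa x3=0x00  N=0 Z=1
after  8: x0=0xaa x1=0xaa x2=0xaa x3=0x00  N=1 Z=0
after  9: x0=0xaa x1=0xaa x2=0xaa x3=0x00  N=0 Z=1
-- IRQ taken; context saved, return-PC = 10 --

SAVED = 0xaa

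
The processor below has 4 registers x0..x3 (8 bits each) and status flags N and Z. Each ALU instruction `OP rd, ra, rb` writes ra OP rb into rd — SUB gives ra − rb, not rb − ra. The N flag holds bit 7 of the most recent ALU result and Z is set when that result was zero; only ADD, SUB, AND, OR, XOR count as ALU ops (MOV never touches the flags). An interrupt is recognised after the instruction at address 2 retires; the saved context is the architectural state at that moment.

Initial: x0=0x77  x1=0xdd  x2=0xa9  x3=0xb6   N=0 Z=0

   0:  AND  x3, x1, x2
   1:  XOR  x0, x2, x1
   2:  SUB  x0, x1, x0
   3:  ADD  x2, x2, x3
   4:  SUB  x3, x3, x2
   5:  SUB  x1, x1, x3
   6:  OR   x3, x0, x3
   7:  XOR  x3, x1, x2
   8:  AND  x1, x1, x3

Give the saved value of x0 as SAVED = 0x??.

SAVED = 0x69

after  0: x0=0x77 x1=0xdd x2=0xa9 x3=0x89  N=1 Z=0
after  1: x0=0x74 x1=0xdd x2=0xa9 x3=0x89  N=0 Z=0
after  2: x0=0x69 x1=0xdd x2=0xa9 x3=0x89  N=0 Z=0
-- IRQ taken; context saved, return-PC = 3 --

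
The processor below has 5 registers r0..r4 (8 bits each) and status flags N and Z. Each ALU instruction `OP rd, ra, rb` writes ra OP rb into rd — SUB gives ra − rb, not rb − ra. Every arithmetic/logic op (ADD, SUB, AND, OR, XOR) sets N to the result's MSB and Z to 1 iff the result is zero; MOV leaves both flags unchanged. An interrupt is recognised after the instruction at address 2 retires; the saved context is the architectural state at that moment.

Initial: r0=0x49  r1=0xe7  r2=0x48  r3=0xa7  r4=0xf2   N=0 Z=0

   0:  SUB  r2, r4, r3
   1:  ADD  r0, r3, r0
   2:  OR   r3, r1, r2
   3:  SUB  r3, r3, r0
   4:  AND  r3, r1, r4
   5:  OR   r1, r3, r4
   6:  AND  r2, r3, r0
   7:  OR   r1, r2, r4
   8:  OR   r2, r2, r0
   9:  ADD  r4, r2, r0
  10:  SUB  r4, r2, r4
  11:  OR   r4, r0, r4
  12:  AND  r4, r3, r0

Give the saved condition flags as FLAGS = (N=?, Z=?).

FLAGS = (N=1, Z=0)

after  0: r0=0x49 r1=0xe7 r2=0x4b r3=0xa7 r4=0xf2  N=0 Z=0
after  1: r0=0xf0 r1=0xe7 r2=0x4b r3=0xa7 r4=0xf2  N=1 Z=0
after  2: r0=0xf0 r1=0xe7 r2=0x4b r3=0xef r4=0xf2  N=1 Z=0
-- IRQ taken; context saved, return-PC = 3 --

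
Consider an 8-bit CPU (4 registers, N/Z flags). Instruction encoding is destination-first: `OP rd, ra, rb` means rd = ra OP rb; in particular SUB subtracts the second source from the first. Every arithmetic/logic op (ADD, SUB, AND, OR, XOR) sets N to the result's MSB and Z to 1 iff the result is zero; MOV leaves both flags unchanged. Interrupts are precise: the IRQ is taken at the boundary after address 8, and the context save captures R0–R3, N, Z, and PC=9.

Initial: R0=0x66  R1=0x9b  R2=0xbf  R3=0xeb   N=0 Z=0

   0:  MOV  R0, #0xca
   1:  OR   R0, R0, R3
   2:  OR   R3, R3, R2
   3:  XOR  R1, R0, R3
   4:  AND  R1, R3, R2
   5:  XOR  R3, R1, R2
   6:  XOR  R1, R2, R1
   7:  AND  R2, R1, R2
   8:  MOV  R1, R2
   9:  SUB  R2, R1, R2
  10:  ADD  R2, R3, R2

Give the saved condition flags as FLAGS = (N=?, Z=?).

after  0: R0=0xca R1=0x9b R2=0xbf R3=0xeb  N=0 Z=0
after  1: R0=0xeb R1=0x9b R2=0xbf R3=0xeb  N=1 Z=0
after  2: R0=0xeb R1=0x9b R2=0xbf R3=0xff  N=1 Z=0
after  3: R0=0xeb R1=0x14 R2=0xbf R3=0xff  N=0 Z=0
after  4: R0=0xeb R1=0xbf R2=0xbf R3=0xff  N=1 Z=0
after  5: R0=0xeb R1=0xbf R2=0xbf R3=0x00  N=0 Z=1
after  6: R0=0xeb R1=0x00 R2=0xbf R3=0x00  N=0 Z=1
after  7: R0=0xeb R1=0x00 R2=0x00 R3=0x00  N=0 Z=1
after  8: R0=0xeb R1=0x00 R2=0x00 R3=0x00  N=0 Z=1
-- IRQ taken; context saved, return-PC = 9 --

FLAGS = (N=0, Z=1)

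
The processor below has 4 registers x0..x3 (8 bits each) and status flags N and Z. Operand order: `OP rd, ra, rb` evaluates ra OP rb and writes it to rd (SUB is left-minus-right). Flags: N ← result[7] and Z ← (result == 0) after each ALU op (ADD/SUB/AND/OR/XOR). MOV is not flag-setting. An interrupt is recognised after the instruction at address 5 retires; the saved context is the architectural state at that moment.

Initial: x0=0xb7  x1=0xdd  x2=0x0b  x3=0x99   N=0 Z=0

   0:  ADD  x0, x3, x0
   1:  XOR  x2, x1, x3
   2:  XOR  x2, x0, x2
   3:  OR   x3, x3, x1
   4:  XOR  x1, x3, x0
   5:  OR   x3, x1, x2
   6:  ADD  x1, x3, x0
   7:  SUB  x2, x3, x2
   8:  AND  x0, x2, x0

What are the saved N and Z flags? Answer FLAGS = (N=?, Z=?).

FLAGS = (N=1, Z=0)

after  0: x0=0x50 x1=0xdd x2=0x0b x3=0x99  N=0 Z=0
after  1: x0=0x50 x1=0xdd x2=0x44 x3=0x99  N=0 Z=0
after  2: x0=0x50 x1=0xdd x2=0x14 x3=0x99  N=0 Z=0
after  3: x0=0x50 x1=0xdd x2=0x14 x3=0xdd  N=1 Z=0
after  4: x0=0x50 x1=0x8d x2=0x14 x3=0xdd  N=1 Z=0
after  5: x0=0x50 x1=0x8d x2=0x14 x3=0x9d  N=1 Z=0
-- IRQ taken; context saved, return-PC = 6 --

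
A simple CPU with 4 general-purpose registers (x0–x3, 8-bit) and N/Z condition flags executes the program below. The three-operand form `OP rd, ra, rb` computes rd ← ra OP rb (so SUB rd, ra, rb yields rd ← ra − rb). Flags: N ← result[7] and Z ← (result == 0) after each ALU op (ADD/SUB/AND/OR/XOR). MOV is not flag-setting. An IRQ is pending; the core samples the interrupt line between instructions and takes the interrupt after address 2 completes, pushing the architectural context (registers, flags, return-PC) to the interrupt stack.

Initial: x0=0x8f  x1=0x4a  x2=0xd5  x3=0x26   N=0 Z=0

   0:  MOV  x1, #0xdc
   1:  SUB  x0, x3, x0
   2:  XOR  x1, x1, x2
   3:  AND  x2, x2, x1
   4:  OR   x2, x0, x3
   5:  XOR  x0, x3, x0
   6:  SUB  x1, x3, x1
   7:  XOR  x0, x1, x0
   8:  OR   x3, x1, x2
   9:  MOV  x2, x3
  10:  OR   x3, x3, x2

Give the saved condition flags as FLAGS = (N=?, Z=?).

after  0: x0=0x8f x1=0xdc x2=0xd5 x3=0x26  N=0 Z=0
after  1: x0=0x97 x1=0xdc x2=0xd5 x3=0x26  N=1 Z=0
after  2: x0=0x97 x1=0x09 x2=0xd5 x3=0x26  N=0 Z=0
-- IRQ taken; context saved, return-PC = 3 --

FLAGS = (N=0, Z=0)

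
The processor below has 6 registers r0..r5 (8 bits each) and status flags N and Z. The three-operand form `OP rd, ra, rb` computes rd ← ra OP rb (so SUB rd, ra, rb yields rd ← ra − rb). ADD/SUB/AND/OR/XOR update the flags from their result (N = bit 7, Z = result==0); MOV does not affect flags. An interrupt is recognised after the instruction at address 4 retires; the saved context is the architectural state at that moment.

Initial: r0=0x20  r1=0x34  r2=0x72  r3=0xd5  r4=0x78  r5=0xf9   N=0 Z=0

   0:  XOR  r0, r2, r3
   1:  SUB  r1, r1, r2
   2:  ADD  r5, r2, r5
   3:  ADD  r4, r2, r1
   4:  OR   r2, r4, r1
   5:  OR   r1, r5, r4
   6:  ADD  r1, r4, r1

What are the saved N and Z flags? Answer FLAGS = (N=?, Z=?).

FLAGS = (N=1, Z=0)

after  0: r0=0xa7 r1=0x34 r2=0x72 r3=0xd5 r4=0x78 r5=0xf9  N=1 Z=0
after  1: r0=0xa7 r1=0xc2 r2=0x72 r3=0xd5 r4=0x78 r5=0xf9  N=1 Z=0
after  2: r0=0xa7 r1=0xc2 r2=0x72 r3=0xd5 r4=0x78 r5=0x6b  N=0 Z=0
after  3: r0=0xa7 r1=0xc2 r2=0x72 r3=0xd5 r4=0x34 r5=0x6b  N=0 Z=0
after  4: r0=0xa7 r1=0xc2 r2=0xf6 r3=0xd5 r4=0x34 r5=0x6b  N=1 Z=0
-- IRQ taken; context saved, return-PC = 5 --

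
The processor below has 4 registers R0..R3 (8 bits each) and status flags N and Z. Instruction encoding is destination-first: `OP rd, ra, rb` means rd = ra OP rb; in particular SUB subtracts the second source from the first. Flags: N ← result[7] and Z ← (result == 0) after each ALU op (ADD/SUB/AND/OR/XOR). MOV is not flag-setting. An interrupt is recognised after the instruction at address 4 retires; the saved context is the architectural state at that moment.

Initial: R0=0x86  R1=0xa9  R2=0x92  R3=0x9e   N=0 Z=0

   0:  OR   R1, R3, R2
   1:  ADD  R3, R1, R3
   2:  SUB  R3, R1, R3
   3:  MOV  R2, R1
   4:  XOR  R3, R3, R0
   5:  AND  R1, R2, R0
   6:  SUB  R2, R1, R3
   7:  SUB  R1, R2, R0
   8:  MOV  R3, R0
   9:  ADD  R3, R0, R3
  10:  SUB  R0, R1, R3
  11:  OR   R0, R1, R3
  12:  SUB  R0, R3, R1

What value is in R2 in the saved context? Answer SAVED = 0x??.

after  0: R0=0x86 R1=0x9e R2=0x92 R3=0x9e  N=1 Z=0
after  1: R0=0x86 R1=0x9e R2=0x92 R3=0x3c  N=0 Z=0
after  2: R0=0x86 R1=0x9e R2=0x92 R3=0x62  N=0 Z=0
after  3: R0=0x86 R1=0x9e R2=0x9e R3=0x62  N=0 Z=0
after  4: R0=0x86 R1=0x9e R2=0x9e R3=0xe4  N=1 Z=0
-- IRQ taken; context saved, return-PC = 5 --

SAVED = 0x9e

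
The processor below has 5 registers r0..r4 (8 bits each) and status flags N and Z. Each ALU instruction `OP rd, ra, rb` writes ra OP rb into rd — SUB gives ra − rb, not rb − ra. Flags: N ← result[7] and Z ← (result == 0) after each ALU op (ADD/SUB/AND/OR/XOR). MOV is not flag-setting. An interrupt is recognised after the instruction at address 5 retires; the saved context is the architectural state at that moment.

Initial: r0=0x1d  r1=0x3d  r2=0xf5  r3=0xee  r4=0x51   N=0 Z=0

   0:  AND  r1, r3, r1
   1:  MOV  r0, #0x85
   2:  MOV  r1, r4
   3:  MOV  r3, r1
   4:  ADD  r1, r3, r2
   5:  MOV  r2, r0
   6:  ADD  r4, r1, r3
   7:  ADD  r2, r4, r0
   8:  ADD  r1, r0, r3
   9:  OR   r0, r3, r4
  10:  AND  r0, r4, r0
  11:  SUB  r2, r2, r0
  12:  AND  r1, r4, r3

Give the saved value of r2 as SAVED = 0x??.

after  0: r0=0x1d r1=0x2c r2=0xf5 r3=0xee r4=0x51  N=0 Z=0
after  1: r0=0x85 r1=0x2c r2=0xf5 r3=0xee r4=0x51  N=0 Z=0
after  2: r0=0x85 r1=0x51 r2=0xf5 r3=0xee r4=0x51  N=0 Z=0
after  3: r0=0x85 r1=0x51 r2=0xf5 r3=0x51 r4=0x51  N=0 Z=0
after  4: r0=0x85 r1=0x46 r2=0xf5 r3=0x51 r4=0x51  N=0 Z=0
after  5: r0=0x85 r1=0x46 r2=0x85 r3=0x51 r4=0x51  N=0 Z=0
-- IRQ taken; context saved, return-PC = 6 --

SAVED = 0x85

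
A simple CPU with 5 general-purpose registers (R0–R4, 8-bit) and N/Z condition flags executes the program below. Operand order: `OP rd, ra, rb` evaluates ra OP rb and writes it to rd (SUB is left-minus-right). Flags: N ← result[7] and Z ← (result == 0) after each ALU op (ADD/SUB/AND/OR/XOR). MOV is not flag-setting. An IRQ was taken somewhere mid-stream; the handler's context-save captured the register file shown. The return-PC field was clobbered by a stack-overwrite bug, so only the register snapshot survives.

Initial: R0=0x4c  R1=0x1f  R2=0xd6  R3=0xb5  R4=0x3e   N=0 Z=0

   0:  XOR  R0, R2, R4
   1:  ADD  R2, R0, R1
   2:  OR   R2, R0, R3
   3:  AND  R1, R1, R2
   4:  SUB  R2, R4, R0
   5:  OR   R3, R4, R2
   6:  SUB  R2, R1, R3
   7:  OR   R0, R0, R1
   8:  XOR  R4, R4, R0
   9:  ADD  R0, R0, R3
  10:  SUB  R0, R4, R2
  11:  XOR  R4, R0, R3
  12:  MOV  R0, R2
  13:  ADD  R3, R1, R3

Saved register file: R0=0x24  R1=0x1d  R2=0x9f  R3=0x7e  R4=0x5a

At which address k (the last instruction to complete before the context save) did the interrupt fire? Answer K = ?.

after  0: R0=0xe8 R1=0x1f R2=0xd6 R3=0xb5 R4=0x3e  N=1 Z=0
after  1: R0=0xe8 R1=0x1f R2=0x07 R3=0xb5 R4=0x3e  N=0 Z=0
after  2: R0=0xe8 R1=0x1f R2=0xfd R3=0xb5 R4=0x3e  N=1 Z=0
after  3: R0=0xe8 R1=0x1d R2=0xfd R3=0xb5 R4=0x3e  N=0 Z=0
after  4: R0=0xe8 R1=0x1d R2=0x56 R3=0xb5 R4=0x3e  N=0 Z=0
after  5: R0=0xe8 R1=0x1d R2=0x56 R3=0x7e R4=0x3e  N=0 Z=0
after  6: R0=0xe8 R1=0x1d R2=0x9f R3=0x7e R4=0x3e  N=1 Z=0
after  7: R0=0xfd R1=0x1d R2=0x9f R3=0x7e R4=0x3e  N=1 Z=0
after  8: R0=0xfd R1=0x1d R2=0x9f R3=0x7e R4=0xc3  N=1 Z=0
after  9: R0=0x7b R1=0x1d R2=0x9f R3=0x7e R4=0xc3  N=0 Z=0
after 10: R0=0x24 R1=0x1d R2=0x9f R3=0x7e R4=0xc3  N=0 Z=0
after 11: R0=0x24 R1=0x1d R2=0x9f R3=0x7e R4=0x5a  N=0 Z=0
-- IRQ taken; context saved, return-PC = 12 --

K = 11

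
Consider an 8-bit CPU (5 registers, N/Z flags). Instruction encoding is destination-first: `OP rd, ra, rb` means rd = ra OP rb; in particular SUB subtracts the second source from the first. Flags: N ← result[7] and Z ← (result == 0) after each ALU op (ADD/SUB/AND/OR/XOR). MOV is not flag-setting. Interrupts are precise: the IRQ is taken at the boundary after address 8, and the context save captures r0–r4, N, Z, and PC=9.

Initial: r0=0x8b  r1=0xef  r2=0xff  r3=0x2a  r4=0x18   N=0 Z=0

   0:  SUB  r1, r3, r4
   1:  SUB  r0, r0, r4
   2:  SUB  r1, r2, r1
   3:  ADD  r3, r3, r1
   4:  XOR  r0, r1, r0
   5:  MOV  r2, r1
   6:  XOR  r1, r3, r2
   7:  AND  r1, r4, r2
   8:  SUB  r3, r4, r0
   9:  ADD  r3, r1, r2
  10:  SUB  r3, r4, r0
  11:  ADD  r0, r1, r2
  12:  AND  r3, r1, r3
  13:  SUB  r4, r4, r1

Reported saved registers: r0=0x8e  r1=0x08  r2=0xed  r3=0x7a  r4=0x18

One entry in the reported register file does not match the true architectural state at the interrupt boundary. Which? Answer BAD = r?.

after  0: r0=0x8b r1=0x12 r2=0xff r3=0x2a r4=0x18  N=0 Z=0
after  1: r0=0x73 r1=0x12 r2=0xff r3=0x2a r4=0x18  N=0 Z=0
after  2: r0=0x73 r1=0xed r2=0xff r3=0x2a r4=0x18  N=1 Z=0
after  3: r0=0x73 r1=0xed r2=0xff r3=0x17 r4=0x18  N=0 Z=0
after  4: r0=0x9e r1=0xed r2=0xff r3=0x17 r4=0x18  N=1 Z=0
after  5: r0=0x9e r1=0xed r2=0xed r3=0x17 r4=0x18  N=1 Z=0
after  6: r0=0x9e r1=0xfa r2=0xed r3=0x17 r4=0x18  N=1 Z=0
after  7: r0=0x9e r1=0x08 r2=0xed r3=0x17 r4=0x18  N=0 Z=0
after  8: r0=0x9e r1=0x08 r2=0xed r3=0x7a r4=0x18  N=0 Z=0
-- IRQ taken; context saved, return-PC = 9 --
mismatch: r0: reported 0x8e vs actual 0x9e

BAD = r0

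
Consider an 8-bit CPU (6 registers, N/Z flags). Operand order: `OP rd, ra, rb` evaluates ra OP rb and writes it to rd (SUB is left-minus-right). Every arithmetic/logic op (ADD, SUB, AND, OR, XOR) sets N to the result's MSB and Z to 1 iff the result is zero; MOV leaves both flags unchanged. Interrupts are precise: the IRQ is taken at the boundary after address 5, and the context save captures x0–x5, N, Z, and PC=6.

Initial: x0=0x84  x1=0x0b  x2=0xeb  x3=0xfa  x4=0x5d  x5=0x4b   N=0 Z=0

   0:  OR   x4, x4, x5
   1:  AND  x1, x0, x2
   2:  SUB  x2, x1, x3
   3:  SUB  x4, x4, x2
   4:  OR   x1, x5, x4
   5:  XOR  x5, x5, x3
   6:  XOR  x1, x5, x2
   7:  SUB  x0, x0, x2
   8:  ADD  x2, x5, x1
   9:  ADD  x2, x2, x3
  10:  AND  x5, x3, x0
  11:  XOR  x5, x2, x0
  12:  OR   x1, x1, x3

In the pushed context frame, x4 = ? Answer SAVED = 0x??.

after  0: x0=0x84 x1=0x0b x2=0xeb x3=0xfa x4=0x5f x5=0x4b  N=0 Z=0
after  1: x0=0x84 x1=0x80 x2=0xeb x3=0xfa x4=0x5f x5=0x4b  N=1 Z=0
after  2: x0=0x84 x1=0x80 x2=0x86 x3=0xfa x4=0x5f x5=0x4b  N=1 Z=0
after  3: x0=0x84 x1=0x80 x2=0x86 x3=0xfa x4=0xd9 x5=0x4b  N=1 Z=0
after  4: x0=0x84 x1=0xdb x2=0x86 x3=0xfa x4=0xd9 x5=0x4b  N=1 Z=0
after  5: x0=0x84 x1=0xdb x2=0x86 x3=0xfa x4=0xd9 x5=0xb1  N=1 Z=0
-- IRQ taken; context saved, return-PC = 6 --

SAVED = 0xd9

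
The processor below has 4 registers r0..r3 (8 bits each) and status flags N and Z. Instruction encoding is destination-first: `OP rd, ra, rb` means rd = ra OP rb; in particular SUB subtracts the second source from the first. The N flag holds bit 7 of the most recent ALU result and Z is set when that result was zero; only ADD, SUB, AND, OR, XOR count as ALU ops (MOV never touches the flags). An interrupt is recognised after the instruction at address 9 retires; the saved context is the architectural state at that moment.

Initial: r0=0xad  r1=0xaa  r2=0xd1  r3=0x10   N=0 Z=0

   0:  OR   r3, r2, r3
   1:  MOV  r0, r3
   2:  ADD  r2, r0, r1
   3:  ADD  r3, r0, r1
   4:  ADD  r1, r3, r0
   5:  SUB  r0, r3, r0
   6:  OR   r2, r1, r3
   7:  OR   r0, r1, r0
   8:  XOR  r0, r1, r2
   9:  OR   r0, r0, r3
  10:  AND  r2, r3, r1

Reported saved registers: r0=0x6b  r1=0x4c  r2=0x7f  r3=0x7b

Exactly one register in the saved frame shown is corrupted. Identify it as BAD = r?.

BAD = r0

after  0: r0=0xad r1=0xaa r2=0xd1 r3=0xd1  N=1 Z=0
after  1: r0=0xd1 r1=0xaa r2=0xd1 r3=0xd1  N=1 Z=0
after  2: r0=0xd1 r1=0xaa r2=0x7b r3=0xd1  N=0 Z=0
after  3: r0=0xd1 r1=0xaa r2=0x7b r3=0x7b  N=0 Z=0
after  4: r0=0xd1 r1=0x4c r2=0x7b r3=0x7b  N=0 Z=0
after  5: r0=0xaa r1=0x4c r2=0x7b r3=0x7b  N=1 Z=0
after  6: r0=0xaa r1=0x4c r2=0x7f r3=0x7b  N=0 Z=0
after  7: r0=0xee r1=0x4c r2=0x7f r3=0x7b  N=1 Z=0
after  8: r0=0x33 r1=0x4c r2=0x7f r3=0x7b  N=0 Z=0
after  9: r0=0x7b r1=0x4c r2=0x7f r3=0x7b  N=0 Z=0
-- IRQ taken; context saved, return-PC = 10 --
mismatch: r0: reported 0x6b vs actual 0x7b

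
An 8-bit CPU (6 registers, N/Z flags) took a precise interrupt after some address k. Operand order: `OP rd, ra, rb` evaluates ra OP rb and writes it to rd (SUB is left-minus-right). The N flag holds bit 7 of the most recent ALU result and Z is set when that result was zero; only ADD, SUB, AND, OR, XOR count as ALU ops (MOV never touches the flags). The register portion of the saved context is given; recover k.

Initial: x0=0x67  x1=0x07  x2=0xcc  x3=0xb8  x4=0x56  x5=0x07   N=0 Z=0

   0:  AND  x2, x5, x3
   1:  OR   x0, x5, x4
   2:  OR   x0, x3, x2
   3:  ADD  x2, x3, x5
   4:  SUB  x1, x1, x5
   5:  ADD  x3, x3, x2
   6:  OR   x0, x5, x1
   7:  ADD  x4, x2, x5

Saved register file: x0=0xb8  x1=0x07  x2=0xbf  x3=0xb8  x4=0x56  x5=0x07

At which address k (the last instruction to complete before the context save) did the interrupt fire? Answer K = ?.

after  0: x0=0x67 x1=0x07 x2=0x00 x3=0xb8 x4=0x56 x5=0x07  N=0 Z=1
after  1: x0=0x57 x1=0x07 x2=0x00 x3=0xb8 x4=0x56 x5=0x07  N=0 Z=0
after  2: x0=0xb8 x1=0x07 x2=0x00 x3=0xb8 x4=0x56 x5=0x07  N=1 Z=0
after  3: x0=0xb8 x1=0x07 x2=0xbf x3=0xb8 x4=0x56 x5=0x07  N=1 Z=0
-- IRQ taken; context saved, return-PC = 4 --

K = 3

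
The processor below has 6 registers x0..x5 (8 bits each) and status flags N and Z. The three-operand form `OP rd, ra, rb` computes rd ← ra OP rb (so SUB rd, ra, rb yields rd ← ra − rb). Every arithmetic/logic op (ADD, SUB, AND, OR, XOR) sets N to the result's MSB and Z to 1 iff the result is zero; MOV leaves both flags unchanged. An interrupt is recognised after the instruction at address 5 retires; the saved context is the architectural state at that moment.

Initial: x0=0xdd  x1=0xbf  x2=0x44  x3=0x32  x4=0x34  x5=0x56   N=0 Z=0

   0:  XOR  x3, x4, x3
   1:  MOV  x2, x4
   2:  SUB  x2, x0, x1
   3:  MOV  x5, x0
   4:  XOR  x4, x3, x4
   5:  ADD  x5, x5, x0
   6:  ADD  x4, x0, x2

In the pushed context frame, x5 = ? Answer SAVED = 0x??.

SAVED = 0xba

after  0: x0=0xdd x1=0xbf x2=0x44 x3=0x06 x4=0x34 x5=0x56  N=0 Z=0
after  1: x0=0xdd x1=0xbf x2=0x34 x3=0x06 x4=0x34 x5=0x56  N=0 Z=0
after  2: x0=0xdd x1=0xbf x2=0x1e x3=0x06 x4=0x34 x5=0x56  N=0 Z=0
after  3: x0=0xdd x1=0xbf x2=0x1e x3=0x06 x4=0x34 x5=0xdd  N=0 Z=0
after  4: x0=0xdd x1=0xbf x2=0x1e x3=0x06 x4=0x32 x5=0xdd  N=0 Z=0
after  5: x0=0xdd x1=0xbf x2=0x1e x3=0x06 x4=0x32 x5=0xba  N=1 Z=0
-- IRQ taken; context saved, return-PC = 6 --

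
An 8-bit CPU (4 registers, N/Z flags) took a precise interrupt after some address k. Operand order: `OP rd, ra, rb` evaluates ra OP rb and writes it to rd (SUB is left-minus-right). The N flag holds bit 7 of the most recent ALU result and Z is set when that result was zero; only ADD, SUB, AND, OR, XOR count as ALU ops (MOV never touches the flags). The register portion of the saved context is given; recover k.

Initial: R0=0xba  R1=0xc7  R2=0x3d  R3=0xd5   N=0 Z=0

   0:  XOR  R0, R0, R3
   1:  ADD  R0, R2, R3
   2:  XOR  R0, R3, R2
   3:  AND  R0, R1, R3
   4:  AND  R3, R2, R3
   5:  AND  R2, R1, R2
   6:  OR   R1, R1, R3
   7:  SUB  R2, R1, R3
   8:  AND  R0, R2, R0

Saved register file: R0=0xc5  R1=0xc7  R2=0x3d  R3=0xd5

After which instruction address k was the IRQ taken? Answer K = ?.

K = 3

after  0: R0=0x6f R1=0xc7 R2=0x3d R3=0xd5  N=0 Z=0
after  1: R0=0x12 R1=0xc7 R2=0x3d R3=0xd5  N=0 Z=0
after  2: R0=0xe8 R1=0xc7 R2=0x3d R3=0xd5  N=1 Z=0
after  3: R0=0xc5 R1=0xc7 R2=0x3d R3=0xd5  N=1 Z=0
-- IRQ taken; context saved, return-PC = 4 --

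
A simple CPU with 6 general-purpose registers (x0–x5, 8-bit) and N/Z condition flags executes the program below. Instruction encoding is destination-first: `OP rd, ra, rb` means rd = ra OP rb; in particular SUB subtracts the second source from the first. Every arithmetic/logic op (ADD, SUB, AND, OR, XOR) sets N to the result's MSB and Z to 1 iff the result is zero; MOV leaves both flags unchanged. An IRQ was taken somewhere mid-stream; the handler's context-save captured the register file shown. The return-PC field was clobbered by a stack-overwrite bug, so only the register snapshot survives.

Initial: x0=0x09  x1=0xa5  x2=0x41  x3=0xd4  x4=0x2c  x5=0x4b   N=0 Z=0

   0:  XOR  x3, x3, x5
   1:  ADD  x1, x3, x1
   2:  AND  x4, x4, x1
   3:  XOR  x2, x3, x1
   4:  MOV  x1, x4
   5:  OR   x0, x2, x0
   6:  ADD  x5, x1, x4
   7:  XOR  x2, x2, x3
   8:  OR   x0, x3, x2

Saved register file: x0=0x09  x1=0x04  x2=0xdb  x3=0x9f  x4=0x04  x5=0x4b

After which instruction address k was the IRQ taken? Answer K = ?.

after  0: x0=0x09 x1=0xa5 x2=0x41 x3=0x9f x4=0x2c x5=0x4b  N=1 Z=0
after  1: x0=0x09 x1=0x44 x2=0x41 x3=0x9f x4=0x2c x5=0x4b  N=0 Z=0
after  2: x0=0x09 x1=0x44 x2=0x41 x3=0x9f x4=0x04 x5=0x4b  N=0 Z=0
after  3: x0=0x09 x1=0x44 x2=0xdb x3=0x9f x4=0x04 x5=0x4b  N=1 Z=0
after  4: x0=0x09 x1=0x04 x2=0xdb x3=0x9f x4=0x04 x5=0x4b  N=1 Z=0
-- IRQ taken; context saved, return-PC = 5 --

K = 4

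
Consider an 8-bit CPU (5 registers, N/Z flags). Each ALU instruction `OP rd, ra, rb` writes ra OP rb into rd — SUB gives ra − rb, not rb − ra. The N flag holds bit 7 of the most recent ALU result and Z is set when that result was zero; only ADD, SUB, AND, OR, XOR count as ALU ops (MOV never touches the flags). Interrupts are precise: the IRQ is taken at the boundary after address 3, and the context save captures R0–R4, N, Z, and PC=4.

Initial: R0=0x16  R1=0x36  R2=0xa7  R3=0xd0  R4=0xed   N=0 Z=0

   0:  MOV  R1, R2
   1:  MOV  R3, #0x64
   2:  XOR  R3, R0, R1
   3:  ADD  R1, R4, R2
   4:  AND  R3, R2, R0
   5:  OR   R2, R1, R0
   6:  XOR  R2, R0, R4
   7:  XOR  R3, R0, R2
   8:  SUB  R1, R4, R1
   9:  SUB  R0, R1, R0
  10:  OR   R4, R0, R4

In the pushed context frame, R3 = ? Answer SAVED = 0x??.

SAVED = 0xb1

after  0: R0=0x16 R1=0xa7 R2=0xa7 R3=0xd0 R4=0xed  N=0 Z=0
after  1: R0=0x16 R1=0xa7 R2=0xa7 R3=0x64 R4=0xed  N=0 Z=0
after  2: R0=0x16 R1=0xa7 R2=0xa7 R3=0xb1 R4=0xed  N=1 Z=0
after  3: R0=0x16 R1=0x94 R2=0xa7 R3=0xb1 R4=0xed  N=1 Z=0
-- IRQ taken; context saved, return-PC = 4 --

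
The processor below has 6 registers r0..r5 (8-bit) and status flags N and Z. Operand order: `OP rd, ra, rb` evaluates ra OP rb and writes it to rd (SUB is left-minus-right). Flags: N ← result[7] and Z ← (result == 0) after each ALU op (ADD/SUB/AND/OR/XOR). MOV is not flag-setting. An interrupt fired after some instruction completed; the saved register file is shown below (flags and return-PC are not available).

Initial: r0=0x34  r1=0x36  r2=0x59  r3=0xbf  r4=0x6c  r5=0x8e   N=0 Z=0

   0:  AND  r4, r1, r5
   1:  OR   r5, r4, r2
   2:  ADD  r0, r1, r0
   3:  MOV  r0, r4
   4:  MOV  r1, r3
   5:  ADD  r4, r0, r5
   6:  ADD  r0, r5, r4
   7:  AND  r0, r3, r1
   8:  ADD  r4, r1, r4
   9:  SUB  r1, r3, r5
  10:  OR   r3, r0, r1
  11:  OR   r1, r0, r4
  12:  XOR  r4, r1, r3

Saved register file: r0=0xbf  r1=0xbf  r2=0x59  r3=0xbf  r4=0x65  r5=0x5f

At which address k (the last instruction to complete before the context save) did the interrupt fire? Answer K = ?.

K = 7

after  0: r0=0x34 r1=0x36 r2=0x59 r3=0xbf r4=0x06 r5=0x8e  N=0 Z=0
after  1: r0=0x34 r1=0x36 r2=0x59 r3=0xbf r4=0x06 r5=0x5f  N=0 Z=0
after  2: r0=0x6a r1=0x36 r2=0x59 r3=0xbf r4=0x06 r5=0x5f  N=0 Z=0
after  3: r0=0x06 r1=0x36 r2=0x59 r3=0xbf r4=0x06 r5=0x5f  N=0 Z=0
after  4: r0=0x06 r1=0xbf r2=0x59 r3=0xbf r4=0x06 r5=0x5f  N=0 Z=0
after  5: r0=0x06 r1=0xbf r2=0x59 r3=0xbf r4=0x65 r5=0x5f  N=0 Z=0
after  6: r0=0xc4 r1=0xbf r2=0x59 r3=0xbf r4=0x65 r5=0x5f  N=1 Z=0
after  7: r0=0xbf r1=0xbf r2=0x59 r3=0xbf r4=0x65 r5=0x5f  N=1 Z=0
-- IRQ taken; context saved, return-PC = 8 --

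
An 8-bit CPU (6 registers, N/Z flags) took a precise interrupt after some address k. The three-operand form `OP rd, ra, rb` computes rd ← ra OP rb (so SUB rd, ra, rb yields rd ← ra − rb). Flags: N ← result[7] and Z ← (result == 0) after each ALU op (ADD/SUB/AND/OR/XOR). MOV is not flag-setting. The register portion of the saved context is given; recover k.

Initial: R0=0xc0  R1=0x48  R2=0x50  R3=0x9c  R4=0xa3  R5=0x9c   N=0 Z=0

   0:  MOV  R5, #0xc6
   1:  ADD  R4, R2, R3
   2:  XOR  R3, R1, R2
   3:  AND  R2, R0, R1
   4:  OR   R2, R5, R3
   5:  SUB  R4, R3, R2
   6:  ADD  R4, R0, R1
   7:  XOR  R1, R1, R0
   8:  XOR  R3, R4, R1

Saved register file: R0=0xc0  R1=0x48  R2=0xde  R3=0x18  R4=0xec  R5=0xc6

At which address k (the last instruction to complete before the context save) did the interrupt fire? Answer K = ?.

after  0: R0=0xc0 R1=0x48 R2=0x50 R3=0x9c R4=0xa3 R5=0xc6  N=0 Z=0
after  1: R0=0xc0 R1=0x48 R2=0x50 R3=0x9c R4=0xec R5=0xc6  N=1 Z=0
after  2: R0=0xc0 R1=0x48 R2=0x50 R3=0x18 R4=0xec R5=0xc6  N=0 Z=0
after  3: R0=0xc0 R1=0x48 R2=0x40 R3=0x18 R4=0xec R5=0xc6  N=0 Z=0
after  4: R0=0xc0 R1=0x48 R2=0xde R3=0x18 R4=0xec R5=0xc6  N=1 Z=0
-- IRQ taken; context saved, return-PC = 5 --

K = 4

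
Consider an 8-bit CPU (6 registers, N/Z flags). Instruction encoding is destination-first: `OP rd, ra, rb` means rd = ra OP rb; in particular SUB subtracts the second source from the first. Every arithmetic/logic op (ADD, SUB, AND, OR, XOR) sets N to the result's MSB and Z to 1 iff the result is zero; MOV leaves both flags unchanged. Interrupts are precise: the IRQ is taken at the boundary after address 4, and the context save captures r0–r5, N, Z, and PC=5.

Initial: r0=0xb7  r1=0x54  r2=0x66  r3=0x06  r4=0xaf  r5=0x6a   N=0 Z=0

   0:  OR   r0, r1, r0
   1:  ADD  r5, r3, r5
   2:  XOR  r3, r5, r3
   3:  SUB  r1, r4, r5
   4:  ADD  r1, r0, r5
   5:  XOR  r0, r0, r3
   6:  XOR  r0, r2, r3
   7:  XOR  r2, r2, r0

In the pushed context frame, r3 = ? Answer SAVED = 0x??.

SAVED = 0x76

after  0: r0=0xf7 r1=0x54 r2=0x66 r3=0x06 r4=0xaf r5=0x6a  N=1 Z=0
after  1: r0=0xf7 r1=0x54 r2=0x66 r3=0x06 r4=0xaf r5=0x70  N=0 Z=0
after  2: r0=0xf7 r1=0x54 r2=0x66 r3=0x76 r4=0xaf r5=0x70  N=0 Z=0
after  3: r0=0xf7 r1=0x3f r2=0x66 r3=0x76 r4=0xaf r5=0x70  N=0 Z=0
after  4: r0=0xf7 r1=0x67 r2=0x66 r3=0x76 r4=0xaf r5=0x70  N=0 Z=0
-- IRQ taken; context saved, return-PC = 5 --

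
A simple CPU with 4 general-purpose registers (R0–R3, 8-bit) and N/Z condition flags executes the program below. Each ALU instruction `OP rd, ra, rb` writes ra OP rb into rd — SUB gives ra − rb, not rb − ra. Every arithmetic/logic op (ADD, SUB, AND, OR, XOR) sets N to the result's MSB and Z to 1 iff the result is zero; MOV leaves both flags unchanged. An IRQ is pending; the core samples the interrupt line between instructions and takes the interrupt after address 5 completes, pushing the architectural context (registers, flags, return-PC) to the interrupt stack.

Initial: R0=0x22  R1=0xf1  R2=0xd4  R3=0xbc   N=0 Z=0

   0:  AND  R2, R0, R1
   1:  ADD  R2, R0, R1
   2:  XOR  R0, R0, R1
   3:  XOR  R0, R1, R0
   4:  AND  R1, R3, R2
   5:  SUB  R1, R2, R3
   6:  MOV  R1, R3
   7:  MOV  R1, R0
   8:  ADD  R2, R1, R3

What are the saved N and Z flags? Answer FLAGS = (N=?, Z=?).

after  0: R0=0x22 R1=0xf1 R2=0x20 R3=0xbc  N=0 Z=0
after  1: R0=0x22 R1=0xf1 R2=0x13 R3=0xbc  N=0 Z=0
after  2: R0=0xd3 R1=0xf1 R2=0x13 R3=0xbc  N=1 Z=0
after  3: R0=0x22 R1=0xf1 R2=0x13 R3=0xbc  N=0 Z=0
after  4: R0=0x22 R1=0x10 R2=0x13 R3=0xbc  N=0 Z=0
after  5: R0=0x22 R1=0x57 R2=0x13 R3=0xbc  N=0 Z=0
-- IRQ taken; context saved, return-PC = 6 --

FLAGS = (N=0, Z=0)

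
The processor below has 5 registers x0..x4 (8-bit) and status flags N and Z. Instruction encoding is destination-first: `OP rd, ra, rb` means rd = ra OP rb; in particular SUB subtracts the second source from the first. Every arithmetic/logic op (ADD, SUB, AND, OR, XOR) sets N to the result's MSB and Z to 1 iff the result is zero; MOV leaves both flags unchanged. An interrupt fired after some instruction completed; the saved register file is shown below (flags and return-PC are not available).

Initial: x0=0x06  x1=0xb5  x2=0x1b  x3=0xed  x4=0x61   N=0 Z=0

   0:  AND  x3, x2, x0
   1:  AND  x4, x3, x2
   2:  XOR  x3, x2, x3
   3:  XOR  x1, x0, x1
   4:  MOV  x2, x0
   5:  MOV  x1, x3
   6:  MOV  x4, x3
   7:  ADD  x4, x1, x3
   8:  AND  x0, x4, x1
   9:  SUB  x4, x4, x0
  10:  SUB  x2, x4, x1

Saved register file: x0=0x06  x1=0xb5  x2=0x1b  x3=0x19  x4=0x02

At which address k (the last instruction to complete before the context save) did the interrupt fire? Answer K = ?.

K = 2

after  0: x0=0x06 x1=0xb5 x2=0x1b x3=0x02 x4=0x61  N=0 Z=0
after  1: x0=0x06 x1=0xb5 x2=0x1b x3=0x02 x4=0x02  N=0 Z=0
after  2: x0=0x06 x1=0xb5 x2=0x1b x3=0x19 x4=0x02  N=0 Z=0
-- IRQ taken; context saved, return-PC = 3 --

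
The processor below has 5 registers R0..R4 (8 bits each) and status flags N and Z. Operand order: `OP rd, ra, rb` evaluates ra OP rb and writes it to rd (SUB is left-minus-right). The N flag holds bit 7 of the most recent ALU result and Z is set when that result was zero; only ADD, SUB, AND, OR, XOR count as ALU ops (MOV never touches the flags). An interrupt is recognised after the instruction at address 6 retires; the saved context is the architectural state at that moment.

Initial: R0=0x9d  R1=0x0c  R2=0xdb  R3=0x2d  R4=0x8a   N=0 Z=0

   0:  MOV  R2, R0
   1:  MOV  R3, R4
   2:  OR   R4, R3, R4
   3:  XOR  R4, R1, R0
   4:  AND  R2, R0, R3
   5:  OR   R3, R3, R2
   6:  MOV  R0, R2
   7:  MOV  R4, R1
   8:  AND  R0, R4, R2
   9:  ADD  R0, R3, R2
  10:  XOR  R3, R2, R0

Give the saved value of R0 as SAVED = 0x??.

after  0: R0=0x9d R1=0x0c R2=0x9d R3=0x2d R4=0x8a  N=0 Z=0
after  1: R0=0x9d R1=0x0c R2=0x9d R3=0x8a R4=0x8a  N=0 Z=0
after  2: R0=0x9d R1=0x0c R2=0x9d R3=0x8a R4=0x8a  N=1 Z=0
after  3: R0=0x9d R1=0x0c R2=0x9d R3=0x8a R4=0x91  N=1 Z=0
after  4: R0=0x9d R1=0x0c R2=0x88 R3=0x8a R4=0x91  N=1 Z=0
after  5: R0=0x9d R1=0x0c R2=0x88 R3=0x8a R4=0x91  N=1 Z=0
after  6: R0=0x88 R1=0x0c R2=0x88 R3=0x8a R4=0x91  N=1 Z=0
-- IRQ taken; context saved, return-PC = 7 --

SAVED = 0x88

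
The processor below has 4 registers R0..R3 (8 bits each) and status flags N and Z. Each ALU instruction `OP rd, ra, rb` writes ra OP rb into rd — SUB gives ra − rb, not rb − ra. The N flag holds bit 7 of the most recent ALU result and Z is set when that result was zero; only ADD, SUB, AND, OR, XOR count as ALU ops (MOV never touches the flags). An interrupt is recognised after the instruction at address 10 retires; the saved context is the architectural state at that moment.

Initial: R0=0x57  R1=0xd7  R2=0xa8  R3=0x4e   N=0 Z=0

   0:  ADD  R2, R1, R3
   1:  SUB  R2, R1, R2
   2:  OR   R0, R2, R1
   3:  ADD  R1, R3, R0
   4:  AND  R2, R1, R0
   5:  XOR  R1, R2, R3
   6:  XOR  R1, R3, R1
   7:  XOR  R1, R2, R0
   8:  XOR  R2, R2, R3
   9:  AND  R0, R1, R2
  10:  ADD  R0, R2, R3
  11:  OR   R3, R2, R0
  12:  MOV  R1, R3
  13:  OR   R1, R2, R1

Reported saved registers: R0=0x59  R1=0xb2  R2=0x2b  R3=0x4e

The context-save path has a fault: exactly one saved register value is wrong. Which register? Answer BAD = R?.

BAD = R2

after  0: R0=0x57 R1=0xd7 R2=0x25 R3=0x4e  N=0 Z=0
after  1: R0=0x57 R1=0xd7 R2=0xb2 R3=0x4e  N=1 Z=0
after  2: R0=0xf7 R1=0xd7 R2=0xb2 R3=0x4e  N=1 Z=0
after  3: R0=0xf7 R1=0x45 R2=0xb2 R3=0x4e  N=0 Z=0
after  4: R0=0xf7 R1=0x45 R2=0x45 R3=0x4e  N=0 Z=0
after  5: R0=0xf7 R1=0x0b R2=0x45 R3=0x4e  N=0 Z=0
after  6: R0=0xf7 R1=0x45 R2=0x45 R3=0x4e  N=0 Z=0
after  7: R0=0xf7 R1=0xb2 R2=0x45 R3=0x4e  N=1 Z=0
after  8: R0=0xf7 R1=0xb2 R2=0x0b R3=0x4e  N=0 Z=0
after  9: R0=0x02 R1=0xb2 R2=0x0b R3=0x4e  N=0 Z=0
after 10: R0=0x59 R1=0xb2 R2=0x0b R3=0x4e  N=0 Z=0
-- IRQ taken; context saved, return-PC = 11 --
mismatch: R2: reported 0x2b vs actual 0x0b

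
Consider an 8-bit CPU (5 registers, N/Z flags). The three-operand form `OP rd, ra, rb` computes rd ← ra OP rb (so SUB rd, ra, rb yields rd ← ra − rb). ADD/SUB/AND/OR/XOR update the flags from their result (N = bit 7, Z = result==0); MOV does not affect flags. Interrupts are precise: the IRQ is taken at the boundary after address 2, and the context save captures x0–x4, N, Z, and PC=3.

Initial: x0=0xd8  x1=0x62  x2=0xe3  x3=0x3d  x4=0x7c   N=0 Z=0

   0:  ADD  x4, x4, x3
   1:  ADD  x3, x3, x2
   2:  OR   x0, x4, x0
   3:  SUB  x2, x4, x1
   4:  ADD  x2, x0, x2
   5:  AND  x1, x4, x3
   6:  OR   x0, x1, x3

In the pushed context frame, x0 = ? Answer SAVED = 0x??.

SAVED = 0xf9

after  0: x0=0xd8 x1=0x62 x2=0xe3 x3=0x3d x4=0xb9  N=1 Z=0
after  1: x0=0xd8 x1=0x62 x2=0xe3 x3=0x20 x4=0xb9  N=0 Z=0
after  2: x0=0xf9 x1=0x62 x2=0xe3 x3=0x20 x4=0xb9  N=1 Z=0
-- IRQ taken; context saved, return-PC = 3 --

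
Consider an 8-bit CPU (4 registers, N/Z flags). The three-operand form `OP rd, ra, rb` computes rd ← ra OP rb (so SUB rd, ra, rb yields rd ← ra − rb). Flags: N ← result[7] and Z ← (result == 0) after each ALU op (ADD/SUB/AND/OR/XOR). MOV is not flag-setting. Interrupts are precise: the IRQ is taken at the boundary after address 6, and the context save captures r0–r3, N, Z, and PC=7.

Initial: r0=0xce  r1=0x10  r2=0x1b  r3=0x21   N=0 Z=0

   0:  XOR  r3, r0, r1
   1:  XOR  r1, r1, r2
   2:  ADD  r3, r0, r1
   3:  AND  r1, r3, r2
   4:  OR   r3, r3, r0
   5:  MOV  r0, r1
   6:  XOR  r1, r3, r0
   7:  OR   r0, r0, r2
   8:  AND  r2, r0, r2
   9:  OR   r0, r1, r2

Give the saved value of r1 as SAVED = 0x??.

after  0: r0=0xce r1=0x10 r2=0x1b r3=0xde  N=1 Z=0
after  1: r0=0xce r1=0x0b r2=0x1b r3=0xde  N=0 Z=0
after  2: r0=0xce r1=0x0b r2=0x1b r3=0xd9  N=1 Z=0
after  3: r0=0xce r1=0x19 r2=0x1b r3=0xd9  N=0 Z=0
after  4: r0=0xce r1=0x19 r2=0x1b r3=0xdf  N=1 Z=0
after  5: r0=0x19 r1=0x19 r2=0x1b r3=0xdf  N=1 Z=0
after  6: r0=0x19 r1=0xc6 r2=0x1b r3=0xdf  N=1 Z=0
-- IRQ taken; context saved, return-PC = 7 --

SAVED = 0xc6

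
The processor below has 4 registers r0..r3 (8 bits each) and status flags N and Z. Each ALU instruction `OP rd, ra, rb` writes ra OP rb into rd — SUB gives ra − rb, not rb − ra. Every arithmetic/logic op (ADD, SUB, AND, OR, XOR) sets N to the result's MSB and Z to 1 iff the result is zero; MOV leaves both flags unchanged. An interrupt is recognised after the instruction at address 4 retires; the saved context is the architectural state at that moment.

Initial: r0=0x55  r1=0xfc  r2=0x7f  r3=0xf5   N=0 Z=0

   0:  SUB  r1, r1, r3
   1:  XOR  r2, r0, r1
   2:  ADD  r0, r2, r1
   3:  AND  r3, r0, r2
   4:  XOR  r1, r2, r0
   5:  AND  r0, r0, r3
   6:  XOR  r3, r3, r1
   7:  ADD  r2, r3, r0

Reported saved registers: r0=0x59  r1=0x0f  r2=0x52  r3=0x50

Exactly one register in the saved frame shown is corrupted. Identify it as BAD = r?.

BAD = r1

after  0: r0=0x55 r1=0x07 r2=0x7f r3=0xf5  N=0 Z=0
after  1: r0=0x55 r1=0x07 r2=0x52 r3=0xf5  N=0 Z=0
after  2: r0=0x59 r1=0x07 r2=0x52 r3=0xf5  N=0 Z=0
after  3: r0=0x59 r1=0x07 r2=0x52 r3=0x50  N=0 Z=0
after  4: r0=0x59 r1=0x0b r2=0x52 r3=0x50  N=0 Z=0
-- IRQ taken; context saved, return-PC = 5 --
mismatch: r1: reported 0x0f vs actual 0x0b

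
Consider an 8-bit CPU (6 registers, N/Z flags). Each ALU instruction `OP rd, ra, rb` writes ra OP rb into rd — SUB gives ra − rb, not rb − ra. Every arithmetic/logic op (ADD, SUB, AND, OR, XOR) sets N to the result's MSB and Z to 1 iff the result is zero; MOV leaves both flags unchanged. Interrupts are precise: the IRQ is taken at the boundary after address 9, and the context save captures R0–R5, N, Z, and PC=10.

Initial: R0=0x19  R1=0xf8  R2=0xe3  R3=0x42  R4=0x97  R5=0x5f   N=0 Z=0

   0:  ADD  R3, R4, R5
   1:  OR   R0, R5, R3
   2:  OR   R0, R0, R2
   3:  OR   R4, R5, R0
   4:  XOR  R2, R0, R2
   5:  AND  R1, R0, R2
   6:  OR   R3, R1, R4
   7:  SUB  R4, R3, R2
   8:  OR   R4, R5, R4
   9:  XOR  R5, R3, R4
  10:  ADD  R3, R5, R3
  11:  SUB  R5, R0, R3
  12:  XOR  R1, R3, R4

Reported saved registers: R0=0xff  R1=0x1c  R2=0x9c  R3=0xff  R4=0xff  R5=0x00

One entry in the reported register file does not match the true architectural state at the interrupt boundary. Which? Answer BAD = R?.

BAD = R2

after  0: R0=0x19 R1=0xf8 R2=0xe3 R3=0xf6 R4=0x97 R5=0x5f  N=1 Z=0
after  1: R0=0xff R1=0xf8 R2=0xe3 R3=0xf6 R4=0x97 R5=0x5f  N=1 Z=0
after  2: R0=0xff R1=0xf8 R2=0xe3 R3=0xf6 R4=0x97 R5=0x5f  N=1 Z=0
after  3: R0=0xff R1=0xf8 R2=0xe3 R3=0xf6 R4=0xff R5=0x5f  N=1 Z=0
after  4: R0=0xff R1=0xf8 R2=0x1c R3=0xf6 R4=0xff R5=0x5f  N=0 Z=0
after  5: R0=0xff R1=0x1c R2=0x1c R3=0xf6 R4=0xff R5=0x5f  N=0 Z=0
after  6: R0=0xff R1=0x1c R2=0x1c R3=0xff R4=0xff R5=0x5f  N=1 Z=0
after  7: R0=0xff R1=0x1c R2=0x1c R3=0xff R4=0xe3 R5=0x5f  N=1 Z=0
after  8: R0=0xff R1=0x1c R2=0x1c R3=0xff R4=0xff R5=0x5f  N=1 Z=0
after  9: R0=0xff R1=0x1c R2=0x1c R3=0xff R4=0xff R5=0x00  N=0 Z=1
-- IRQ taken; context saved, return-PC = 10 --
mismatch: R2: reported 0x9c vs actual 0x1c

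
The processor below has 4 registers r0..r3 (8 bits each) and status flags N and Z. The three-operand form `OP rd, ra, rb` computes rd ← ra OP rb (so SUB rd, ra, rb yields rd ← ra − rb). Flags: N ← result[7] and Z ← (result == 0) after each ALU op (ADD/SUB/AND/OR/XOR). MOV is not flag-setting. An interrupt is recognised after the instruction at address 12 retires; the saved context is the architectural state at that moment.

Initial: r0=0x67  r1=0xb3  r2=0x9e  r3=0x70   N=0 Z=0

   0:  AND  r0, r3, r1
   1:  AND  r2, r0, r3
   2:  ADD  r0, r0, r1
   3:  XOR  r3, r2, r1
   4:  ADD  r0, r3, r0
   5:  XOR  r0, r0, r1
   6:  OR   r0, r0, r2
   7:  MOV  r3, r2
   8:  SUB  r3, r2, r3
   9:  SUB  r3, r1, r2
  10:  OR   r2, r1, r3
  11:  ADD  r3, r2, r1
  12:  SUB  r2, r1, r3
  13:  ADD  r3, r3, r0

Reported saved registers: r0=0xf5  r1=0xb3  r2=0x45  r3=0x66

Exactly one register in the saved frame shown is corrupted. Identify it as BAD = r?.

after  0: r0=0x30 r1=0xb3 r2=0x9e r3=0x70  N=0 Z=0
after  1: r0=0x30 r1=0xb3 r2=0x30 r3=0x70  N=0 Z=0
after  2: r0=0xe3 r1=0xb3 r2=0x30 r3=0x70  N=1 Z=0
after  3: r0=0xe3 r1=0xb3 r2=0x30 r3=0x83  N=1 Z=0
after  4: r0=0x66 r1=0xb3 r2=0x30 r3=0x83  N=0 Z=0
after  5: r0=0xd5 r1=0xb3 r2=0x30 r3=0x83  N=1 Z=0
after  6: r0=0xf5 r1=0xb3 r2=0x30 r3=0x83  N=1 Z=0
after  7: r0=0xf5 r1=0xb3 r2=0x30 r3=0x30  N=1 Z=0
after  8: r0=0xf5 r1=0xb3 r2=0x30 r3=0x00  N=0 Z=1
after  9: r0=0xf5 r1=0xb3 r2=0x30 r3=0x83  N=1 Z=0
after 10: r0=0xf5 r1=0xb3 r2=0xb3 r3=0x83  N=1 Z=0
after 11: r0=0xf5 r1=0xb3 r2=0xb3 r3=0x66  N=0 Z=0
after 12: r0=0xf5 r1=0xb3 r2=0x4d r3=0x66  N=0 Z=0
-- IRQ taken; context saved, return-PC = 13 --
mismatch: r2: reported 0x45 vs actual 0x4d

BAD = r2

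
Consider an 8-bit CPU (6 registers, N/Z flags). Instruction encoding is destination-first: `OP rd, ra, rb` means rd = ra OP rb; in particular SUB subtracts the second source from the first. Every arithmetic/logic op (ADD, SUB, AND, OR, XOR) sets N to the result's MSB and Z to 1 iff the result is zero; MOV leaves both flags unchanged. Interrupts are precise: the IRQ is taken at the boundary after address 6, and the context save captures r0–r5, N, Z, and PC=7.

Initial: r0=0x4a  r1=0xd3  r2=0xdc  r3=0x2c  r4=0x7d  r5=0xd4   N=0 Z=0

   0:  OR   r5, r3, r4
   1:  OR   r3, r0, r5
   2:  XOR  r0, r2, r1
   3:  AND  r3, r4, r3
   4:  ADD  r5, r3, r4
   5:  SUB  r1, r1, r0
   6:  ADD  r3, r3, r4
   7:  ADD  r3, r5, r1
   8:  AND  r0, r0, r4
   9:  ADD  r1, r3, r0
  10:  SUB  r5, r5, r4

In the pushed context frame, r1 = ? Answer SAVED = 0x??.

after  0: r0=0x4a r1=0xd3 r2=0xdc r3=0x2c r4=0x7d r5=0x7d  N=0 Z=0
after  1: r0=0x4a r1=0xd3 r2=0xdc r3=0x7f r4=0x7d r5=0x7d  N=0 Z=0
after  2: r0=0x0f r1=0xd3 r2=0xdc r3=0x7f r4=0x7d r5=0x7d  N=0 Z=0
after  3: r0=0x0f r1=0xd3 r2=0xdc r3=0x7d r4=0x7d r5=0x7d  N=0 Z=0
after  4: r0=0x0f r1=0xd3 r2=0xdc r3=0x7d r4=0x7d r5=0xfa  N=1 Z=0
after  5: r0=0x0f r1=0xc4 r2=0xdc r3=0x7d r4=0x7d r5=0xfa  N=1 Z=0
after  6: r0=0x0f r1=0xc4 r2=0xdc r3=0xfa r4=0x7d r5=0xfa  N=1 Z=0
-- IRQ taken; context saved, return-PC = 7 --

SAVED = 0xc4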